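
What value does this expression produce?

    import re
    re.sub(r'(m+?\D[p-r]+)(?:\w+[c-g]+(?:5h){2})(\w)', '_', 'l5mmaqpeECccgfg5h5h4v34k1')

Pattern: one or more of a literal 'm' (lazy), then a non-digit, then one or more of a character in [p-r] (captured); then one or more of a word character, then one or more of a character in [c-g], then the literal '5h' repeated 2 times (non-capturing group); then a word character (captured).
Matches: at [2:20] → 'mmaqpeECccgfg5h5h4'.
Each match is replaced by '_'.

'l5_v34k1'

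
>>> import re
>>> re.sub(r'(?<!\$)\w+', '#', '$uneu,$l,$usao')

The negative lookaround is zero-width — it rules out positions where the adjacent text would match, without consuming anything.
`sub` substitutes '#' at each match site.

'$u#,$l,$u#'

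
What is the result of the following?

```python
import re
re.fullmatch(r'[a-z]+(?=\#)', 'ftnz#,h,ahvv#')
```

None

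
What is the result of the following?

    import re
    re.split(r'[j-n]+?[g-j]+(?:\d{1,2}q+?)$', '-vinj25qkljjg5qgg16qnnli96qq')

['-vinj25qkljjg5qgg16q', '']

Splitting on the pattern gives 2 pieces.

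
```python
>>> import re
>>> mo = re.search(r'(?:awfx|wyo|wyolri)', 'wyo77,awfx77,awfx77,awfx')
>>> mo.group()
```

'wyo'

`re.search` tries every starting position until one works.
The match spans [0:3] → 'wyo'.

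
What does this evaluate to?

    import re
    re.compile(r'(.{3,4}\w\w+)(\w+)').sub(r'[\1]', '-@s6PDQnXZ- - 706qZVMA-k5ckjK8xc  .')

'[-@s6PDQnX][- - 706qZVM][-k5ckjK8x]  .'

This matches 3 to 4 of any character, then a word character, then one or more of a word character (captured); then one or more of a word character (captured).
Matches: at [0:10] → '-@s6PDQnXZ'; at [10:22] → '- - 706qZVMA'; at [22:32] → '-k5ckjK8xc'.
Each match is replaced using the text its own group 1 captured.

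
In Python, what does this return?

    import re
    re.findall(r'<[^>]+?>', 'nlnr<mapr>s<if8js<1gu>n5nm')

['<mapr>', '<if8js<1gu>']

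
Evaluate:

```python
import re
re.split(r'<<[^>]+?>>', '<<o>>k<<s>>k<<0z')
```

['', 'k', 'k<<0z']

Matches to split on: at [0:5] → '<<o>>'; at [6:11] → '<<s>>'.
Each match becomes a cut point; 3 segments remain.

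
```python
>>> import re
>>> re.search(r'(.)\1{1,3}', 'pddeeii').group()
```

`\1` has to match the exact text group 1 already captured.
The match spans [1:3] → 'dd'.

'dd'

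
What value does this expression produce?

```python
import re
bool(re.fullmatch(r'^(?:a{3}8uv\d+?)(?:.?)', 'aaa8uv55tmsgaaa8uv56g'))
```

This matches anchored at the start of the string; then exactly 3 of the literal 'a', then the literal '8uv', then one or more of a digit (lazy) (non-capturing group); then optionally any character (non-capturing group).
`re.fullmatch` requires the pattern to consume the entire string.
Here the string isn't matched end-to-end, so the call returns None, and `bool(None)` is False.

False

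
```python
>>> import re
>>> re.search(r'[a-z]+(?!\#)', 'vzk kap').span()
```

(0, 3)

Because the assertion is negative and zero-width, positions next to the forbidden text are skipped.
Unlike `match`, `search` isn't anchored — it looks for the pattern anywhere in the string.
The match spans [0:3] → 'vzk'.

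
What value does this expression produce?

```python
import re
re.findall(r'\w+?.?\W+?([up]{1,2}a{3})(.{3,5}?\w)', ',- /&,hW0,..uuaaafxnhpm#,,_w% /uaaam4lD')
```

This matches one or more of a word character (lazy), then optionally any character, then one or more of a non-word character (lazy); then 1 to 2 of one of [up], then exactly 3 of a literal 'a' (captured); then 3 to 5 of any character (lazy), then a word character (captured).
With the lazy modifier that quantifier settles for the fewest repetitions that let the rest of the pattern succeed (the atoms after it are unaffected and can still be greedy).
Matches: at [6:21] match 'hW0,..uuaaafxnh', groups = ('uuaaa', 'fxnh'); at [26:39] match '_w% /uaaam4lD', groups = ('uaaa', 'm4lD').
2 groups means each result is a tuple of 2 captured strings — 2 here.

[('uuaaa', 'fxnh'), ('uaaa', 'm4lD')]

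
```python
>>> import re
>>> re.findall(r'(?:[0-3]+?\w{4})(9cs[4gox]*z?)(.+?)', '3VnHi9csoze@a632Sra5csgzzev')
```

The pattern matches one or more of a character in [0-3] (lazy), then exactly 4 of a word character (non-capturing group); then the literal '9cs', then zero or more of one of [4gox], then optionally the literal 'z' (captured); then one or more of any character (lazy) (captured).
Multiple groups make `findall` return tuples — one 2-tuple for the one match.

[('9csoz', 'e')]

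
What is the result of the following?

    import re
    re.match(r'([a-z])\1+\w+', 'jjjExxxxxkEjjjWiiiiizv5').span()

(0, 23)

`match` is anchored at position 0; if the pattern doesn't fit there, it returns None.
The match spans [0:23] → 'jjjExxxxxkEjjjWiiiiizv5'.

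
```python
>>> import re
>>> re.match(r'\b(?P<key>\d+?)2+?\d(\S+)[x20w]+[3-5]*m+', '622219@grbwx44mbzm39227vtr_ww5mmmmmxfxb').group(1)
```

Pattern: a word boundary (`\b`, zero-width); then one or more of a digit (lazy) (captured as 'key'); then one or more of the literal '2' (lazy), then a digit; then one or more of a non-whitespace character (captured); then one or more of one of [x20w], then zero or more of a character in [3-5], then one or more of the literal 'm'.
With `match`, the pattern is implicitly anchored at the beginning.
The match spans [0:35] → '622219@grbwx44mbzm39227vtr_ww5mmmmm'.
Captured: group 1 = '6', group 2 = '219@grbwx44mbzm39227vtr_w'.

'6'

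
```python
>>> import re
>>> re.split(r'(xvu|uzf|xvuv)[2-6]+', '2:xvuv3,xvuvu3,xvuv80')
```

`re.split` interleaves the captured-group text with the surrounding fragments.

['2:', 'xvuv', ',xvuvu3,xvuv80']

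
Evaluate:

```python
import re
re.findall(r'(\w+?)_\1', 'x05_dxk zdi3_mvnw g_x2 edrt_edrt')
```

['edrt']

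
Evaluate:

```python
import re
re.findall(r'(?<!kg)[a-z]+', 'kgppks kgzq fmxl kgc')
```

['kgppks', 'kgzq', 'fmxl', 'kgc']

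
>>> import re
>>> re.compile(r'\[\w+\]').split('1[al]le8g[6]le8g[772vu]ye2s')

['1', 'le8g', 'le8g', 'ye2s']

The string is cut at each match, leaving 4 pieces.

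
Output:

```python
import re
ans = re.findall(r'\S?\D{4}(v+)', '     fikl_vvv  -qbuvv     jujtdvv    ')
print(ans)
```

This matches optionally a non-whitespace character, then exactly 4 of a non-digit; then one or more of a literal 'v' (captured).
One capturing group, so `findall` returns just the captured substring from each match — 3 in all.

['vvv', 'v', 'vv']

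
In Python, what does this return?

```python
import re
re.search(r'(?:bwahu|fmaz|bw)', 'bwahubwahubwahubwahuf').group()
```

'bwahu'

The regex engine tests alternatives in the order written; an earlier branch that matches wins even if a later one would match more.
Unlike `match`, `search` isn't anchored — it looks for the pattern anywhere in the string.
The match spans [0:5] → 'bwahu'.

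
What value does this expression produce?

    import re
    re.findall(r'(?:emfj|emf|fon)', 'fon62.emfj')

['fon', 'emfj']

Alternation tries branches left to right and keeps the first one that lets the overall match succeed at that position.
Since nothing is captured, `findall` lists the 2 matched substrings directly.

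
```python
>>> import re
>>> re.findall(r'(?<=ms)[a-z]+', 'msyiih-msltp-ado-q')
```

['yiih', 'ltp']

The `(?=…)`/`(?<=…)` assertion just peeks at neighbouring text; it doesn't advance the match position.
No capturing groups, so `findall` returns the 2 full match strings.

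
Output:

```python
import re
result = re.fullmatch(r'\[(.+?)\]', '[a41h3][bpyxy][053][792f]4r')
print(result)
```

For `fullmatch`, every character of the input must be accounted for by the pattern.
Here the pattern can't cover the whole string, so the call returns None.

None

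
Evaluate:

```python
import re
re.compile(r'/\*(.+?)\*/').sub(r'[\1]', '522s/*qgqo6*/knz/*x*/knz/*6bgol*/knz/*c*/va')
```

'522s[qgqo6]knz[x]knz[6bgol]knz[c]va'

The `?` after the quantifier makes it lazy — it takes as little as possible before letting the rest of the pattern try.
Matches: at [4:13] → '/*qgqo6*/'; at [16:21] → '/*x*/'; at [24:33] → '/*6bgol*/'; at [36:41] → '/*c*/'.
`\1` in the replacement pulls in group 1's text for each match.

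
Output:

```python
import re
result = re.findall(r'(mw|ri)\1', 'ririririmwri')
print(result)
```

['ri', 'ri']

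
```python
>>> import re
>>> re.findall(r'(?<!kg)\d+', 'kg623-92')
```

Because the assertion is negative and zero-width, positions next to the forbidden text are skipped.
Scanning left to right: at [3:5] → '23'; at [6:8] → '92'.
No capturing groups, so `findall` returns the 2 full match strings.

['23', '92']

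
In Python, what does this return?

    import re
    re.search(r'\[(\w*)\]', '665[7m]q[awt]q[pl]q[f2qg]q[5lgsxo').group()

'[7m]'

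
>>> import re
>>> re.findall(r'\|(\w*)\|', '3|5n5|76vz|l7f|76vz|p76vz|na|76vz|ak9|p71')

['5n5', 'l7f', 'p76vz', '76vz']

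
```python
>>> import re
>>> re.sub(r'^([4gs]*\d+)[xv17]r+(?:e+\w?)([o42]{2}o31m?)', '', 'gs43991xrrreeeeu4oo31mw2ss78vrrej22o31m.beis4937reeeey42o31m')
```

This matches anchored at the start of the string; then zero or more of one of [4gs], then one or more of a digit (captured); then one of [xv17], then one or more of the literal 'r'; then one or more of a literal 'e', then optionally a word character (non-capturing group); then exactly 2 of one of [o42], then the literal 'o31', then optionally a literal 'm' (captured).
`sub` substitutes '' at each match site.

'w2ss78vrrej22o31m.beis4937reeeey42o31m'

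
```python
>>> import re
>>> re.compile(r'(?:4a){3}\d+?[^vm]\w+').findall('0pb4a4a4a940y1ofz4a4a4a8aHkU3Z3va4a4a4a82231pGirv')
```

['4a4a4a940y1ofz4a4a4a8aHkU3Z3va4a4a4a82231pGirv']

Pattern: the literal '4a' repeated 3 times, then one or more of a digit (lazy), then any character except [vm]; then one or more of a word character.
Walking the string: at [3:49] → '4a4a4a940y1ofz4a4a4a8aHkU3Z3va4a4a4a82231pGirv'.
With no groups in the pattern, `findall` gives back each whole match — 1 here.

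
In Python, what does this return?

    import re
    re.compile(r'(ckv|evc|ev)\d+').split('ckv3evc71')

The group in the pattern means `split` returns the separators' captures alongside the pieces.

['', 'ckv', '', 'evc', '']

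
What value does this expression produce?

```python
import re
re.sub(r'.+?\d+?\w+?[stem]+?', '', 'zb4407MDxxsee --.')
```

This matches one or more of any character (lazy), then one or more of a digit (lazy); then one or more of a word character (lazy), then one or more of one of [stem] (lazy).
Matches: at [0:11] → 'zb4407MDxxs'.
`sub` substitutes '' at each match site.

'ee --.'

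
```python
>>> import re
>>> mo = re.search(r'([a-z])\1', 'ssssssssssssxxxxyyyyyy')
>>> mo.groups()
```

The backreference `\1` re-matches whatever the first group consumed, character for character.
`re.search` tries every starting position until one works.
The match spans [0:2] → 'ss'.
Captured: group 1 = 's'.

('s',)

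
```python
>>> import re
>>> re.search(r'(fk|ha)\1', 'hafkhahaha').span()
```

The backreference `\1` re-matches whatever the first group consumed, character for character.
`re.search` scans for the first position where the pattern succeeds.
The match spans [4:8] → 'haha'.
Captured: group 1 = 'ha'.

(4, 8)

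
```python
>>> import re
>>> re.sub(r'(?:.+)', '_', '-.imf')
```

The pattern matches one or more of any character (non-capturing group).
Matches: at [0:5] → '-.imf'.
Every occurrence is swapped for '_'.

'_'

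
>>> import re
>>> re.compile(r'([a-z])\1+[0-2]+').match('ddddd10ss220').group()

`\1` is not a pattern — it's the concrete string captured by group 1, re-applied verbatim.
`match` is anchored at position 0; if the pattern doesn't fit there, it returns None.
The match spans [0:7] → 'ddddd10'.
Captured: group 1 = 'd'.

'ddddd10'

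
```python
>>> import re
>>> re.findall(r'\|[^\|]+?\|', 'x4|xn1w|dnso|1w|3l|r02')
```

With no groups in the pattern, `findall` gives back each whole match — 2 here.

['|xn1w|', '|1w|']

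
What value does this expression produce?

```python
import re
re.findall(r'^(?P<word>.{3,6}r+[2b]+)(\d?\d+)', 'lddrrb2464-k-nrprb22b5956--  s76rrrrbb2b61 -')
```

[('lddrrb2', '464')]

This matches anchored at the start of the string; then 3 to 6 of any character, then one or more of the literal 'r', then one or more of one of [2b] (captured as 'word'); then optionally a digit, then one or more of a digit (captured).
With 2 capturing groups, `findall` returns a 2-tuple per match.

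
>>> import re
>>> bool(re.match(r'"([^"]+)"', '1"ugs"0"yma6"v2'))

`match` is anchored at position 0; if the pattern doesn't fit there, it returns None.
Here the pattern fails at index 0, so the call returns None, and `bool(None)` is False.

False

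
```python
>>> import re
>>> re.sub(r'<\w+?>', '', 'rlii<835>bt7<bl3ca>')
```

'rliibt7'

Matches: at [4:9] → '<835>'; at [12:19] → '<bl3ca>'.
Each match is replaced by ''.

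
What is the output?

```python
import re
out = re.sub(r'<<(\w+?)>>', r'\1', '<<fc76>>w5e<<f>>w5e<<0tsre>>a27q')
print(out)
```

Matches: at [0:8] → '<<fc76>>'; at [11:16] → '<<f>>'; at [19:28] → '<<0tsre>>'.
The replacement refers to a captured group, so each match is rewritten using its own captured text.

fc76w5efw5e0tsrea27q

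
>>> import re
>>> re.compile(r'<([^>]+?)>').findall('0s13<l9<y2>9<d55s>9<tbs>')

Walking the string: at [4:11] match '<l9<y2>', group 1 = 'l9<y2'; at [12:18] match '<d55s>', group 1 = 'd55s'; at [19:24] match '<tbs>', group 1 = 'tbs'.
Because there's exactly one group, `findall` drops the full match and keeps group 1 from each hit.

['l9<y2', 'd55s', 'tbs']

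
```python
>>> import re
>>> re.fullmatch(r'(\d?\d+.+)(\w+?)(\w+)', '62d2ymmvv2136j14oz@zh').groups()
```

('62d2ymmvv2136j14oz@', 'z', 'h')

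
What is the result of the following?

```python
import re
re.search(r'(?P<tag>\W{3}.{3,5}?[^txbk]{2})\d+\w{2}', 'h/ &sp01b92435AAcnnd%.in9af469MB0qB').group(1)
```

This matches exactly 3 of a non-word character, then 3 to 5 of any character (lazy), then exactly 2 of any character except [txbk] (captured as 'tag'); then one or more of a digit, then exactly 2 of a word character.
`re.search` tries every starting position until one works.
The match spans [1:16] → '/ &sp01b92435AA'.
Captured: group 1 = '/ &sp01b92'.

'/ &sp01b92'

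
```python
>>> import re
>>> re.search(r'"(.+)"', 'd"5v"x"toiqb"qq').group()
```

'"5v"x"toiqb"'

`re.search` scans for the first position where the pattern succeeds.
The match spans [1:13] → '"5v"x"toiqb"'.
Captured: group 1 = '5v"x"toiqb'.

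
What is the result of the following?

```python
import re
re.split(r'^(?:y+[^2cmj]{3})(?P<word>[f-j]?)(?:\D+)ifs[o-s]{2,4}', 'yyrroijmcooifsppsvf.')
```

['', 'i', 'vf.']

The pattern matches anchored at the start of the string; then one or more of the literal 'y', then exactly 3 of any character except [2cmj] (non-capturing group); then optionally a character in [f-j] (captured as 'word'); then one or more of a non-digit (non-capturing group); then the literal 'ifs', then 2 to 4 of a character in [o-s].
Matches to split on: at [0:17] → 'yyrroijmcooifspps'.
With a capturing group present, the delimiter's captured portion is kept in the result list.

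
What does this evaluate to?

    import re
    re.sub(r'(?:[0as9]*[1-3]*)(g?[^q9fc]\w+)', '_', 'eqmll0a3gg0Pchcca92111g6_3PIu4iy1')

'_'

Pattern: zero or more of one of [0as9], then zero or more of a character in [1-3] (non-capturing group); then optionally a literal 'g', then any character except [q9fc], then one or more of a word character (captured).
Matches: at [0:33] → 'eqmll0a3gg0Pchcca92111g6_3PIu4iy1'.
Each match is replaced by '_'.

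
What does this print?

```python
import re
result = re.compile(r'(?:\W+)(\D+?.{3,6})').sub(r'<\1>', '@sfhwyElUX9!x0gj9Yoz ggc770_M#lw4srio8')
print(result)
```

This matches one or more of a non-word character (non-capturing group); then one or more of a non-digit (lazy), then 3 to 6 of any character (captured).
Matches: at [0:8] → '@sfhwyEl'; at [11:19] → '!x0gj9Yo'; at [20:28] → ' ggc770_'; at [29:37] → '#lw4srio'.
Each match is replaced using the text its own group 1 captured.

<sfhwyEl>UX9<x0gj9Yo>z<ggc770_>M<lw4srio>8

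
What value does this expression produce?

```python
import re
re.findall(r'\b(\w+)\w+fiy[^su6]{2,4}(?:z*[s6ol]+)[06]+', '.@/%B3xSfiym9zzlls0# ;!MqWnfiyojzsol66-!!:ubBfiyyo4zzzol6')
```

['B3x', 'MqW', 'ub']

One capturing group, so `findall` returns just the captured substring from each match — 3 in all.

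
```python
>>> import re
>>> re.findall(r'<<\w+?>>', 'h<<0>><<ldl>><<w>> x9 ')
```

Walking the string: at [1:6] → '<<0>>'; at [6:13] → '<<ldl>>'; at [13:18] → '<<w>>'.
Since nothing is captured, `findall` lists the 3 matched substrings directly.

['<<0>>', '<<ldl>>', '<<w>>']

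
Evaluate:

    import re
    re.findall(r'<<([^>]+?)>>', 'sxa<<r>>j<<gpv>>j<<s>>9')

`findall` collects group 1 from each match (3 total).

['r', 'gpv', 's']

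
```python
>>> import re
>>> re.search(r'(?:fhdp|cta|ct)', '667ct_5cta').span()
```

(3, 5)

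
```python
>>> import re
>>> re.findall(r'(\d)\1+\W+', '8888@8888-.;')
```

['8', '8']

A backreference is literal: `\1` must see the identical characters the first group matched.
Because there's exactly one group, `findall` drops the full match and keeps group 1 from each hit.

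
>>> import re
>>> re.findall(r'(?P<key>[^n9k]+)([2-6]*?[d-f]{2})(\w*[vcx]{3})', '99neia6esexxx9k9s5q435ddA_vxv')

[('s5q435', 'dd', 'A_vxv')]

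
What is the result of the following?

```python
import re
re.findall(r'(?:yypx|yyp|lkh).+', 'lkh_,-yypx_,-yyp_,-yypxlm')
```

['lkh_,-yypx_,-yyp_,-yypxlm']

No capturing groups, so `findall` returns the 1 full match string.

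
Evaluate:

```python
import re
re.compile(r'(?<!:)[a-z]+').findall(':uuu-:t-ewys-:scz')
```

A negative assertion filters positions out without eating any characters.
`findall` yields the raw match text (3 of them) because the pattern has no groups.

['uu', 'ewys', 'cz']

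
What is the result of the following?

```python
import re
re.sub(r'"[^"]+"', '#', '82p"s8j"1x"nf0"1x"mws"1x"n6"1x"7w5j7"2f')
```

'82p#1x#1x#1x#1x#2f'

Each match is replaced by '#'.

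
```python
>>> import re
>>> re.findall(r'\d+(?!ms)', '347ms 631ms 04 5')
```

Because the assertion is negative and zero-width, positions next to the forbidden text are skipped.
Scanning left to right: at [0:2] → '34'; at [6:8] → '63'; at [12:14] → '04'; at [15:16] → '5'.
Since nothing is captured, `findall` lists the 4 matched substrings directly.

['34', '63', '04', '5']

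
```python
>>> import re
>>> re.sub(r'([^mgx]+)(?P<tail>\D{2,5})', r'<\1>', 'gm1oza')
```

This matches one or more of any character except [mgx] (captured); then 2 to 5 of a non-digit (captured as 'tail').
Matches: at [2:6] → '1oza'.
Each match is replaced using the text its own group 1 captured.

'gm<1o>'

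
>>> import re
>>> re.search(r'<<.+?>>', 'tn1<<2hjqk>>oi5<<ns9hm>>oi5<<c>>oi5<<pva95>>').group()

Because the quantifier is non-greedy, it stops expanding at the earliest point where the rest of the pattern can succeed.
`re.search` tries every starting position until one works.
The match spans [3:12] → '<<2hjqk>>'.

'<<2hjqk>>'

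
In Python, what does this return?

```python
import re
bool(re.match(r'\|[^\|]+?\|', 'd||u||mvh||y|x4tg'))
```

False

`re.match` only tries the pattern at the start of the string.
Here the pattern fails at index 0, so the call returns None, and `bool(None)` is False.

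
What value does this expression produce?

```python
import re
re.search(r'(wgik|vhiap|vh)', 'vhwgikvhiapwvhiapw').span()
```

`search` walks the string left to right and returns the first match it finds.
The match spans [0:2] → 'vh'.
Captured: group 1 = 'vh'.

(0, 2)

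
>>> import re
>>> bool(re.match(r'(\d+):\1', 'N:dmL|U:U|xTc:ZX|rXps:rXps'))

A backreference is literal: `\1` must see the identical characters the first group matched.
`re.match` won't scan ahead — the pattern has to work from the very first character.
Here position 0 doesn't satisfy it, so the call returns None, and `bool(None)` is False.

False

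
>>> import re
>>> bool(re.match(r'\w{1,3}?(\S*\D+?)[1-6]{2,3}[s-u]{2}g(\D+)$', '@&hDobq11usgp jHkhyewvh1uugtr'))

False

Pattern: 1 to 3 of a word character (lazy); then zero or more of a non-whitespace character, then one or more of a non-digit (lazy) (captured); then 2 to 3 of a character in [1-6], then exactly 2 of a character in [s-u], then the literal 'g'; then one or more of a non-digit (captured); then anchored at the end.
`re.match` only tries the pattern at the start of the string.
Here position 0 doesn't satisfy it, so the call returns None, and `bool(None)` is False.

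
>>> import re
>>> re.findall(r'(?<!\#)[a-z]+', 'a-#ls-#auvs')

['a', 's', 'uvs']

Because the assertion is negative and zero-width, positions next to the forbidden text are skipped.
With no groups in the pattern, `findall` gives back each whole match — 3 here.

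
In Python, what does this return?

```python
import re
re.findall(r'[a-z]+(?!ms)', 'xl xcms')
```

['xl', 'xcms']

`(?!…)`/`(?<!…)` only lets a position through if the neighbouring text does NOT match; no characters are consumed.
Scanning left to right: at [0:2] → 'xl'; at [3:7] → 'xcms'.
With no groups in the pattern, `findall` gives back each whole match — 2 here.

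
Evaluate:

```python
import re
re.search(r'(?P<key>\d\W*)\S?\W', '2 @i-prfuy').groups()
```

The pattern matches a digit, then zero or more of a non-word character (captured as 'key'); then optionally a non-whitespace character, then a non-word character.
`re.search` tries every starting position until one works.
The match spans [0:5] → '2 @i-'.
Captured: group 1 = '2 @'.

('2 @',)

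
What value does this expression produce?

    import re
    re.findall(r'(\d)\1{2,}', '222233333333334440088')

['2', '3', '4']

The backreference `\1` re-matches whatever the first group consumed, character for character.
Scanning left to right: at [0:4] match '2222', group 1 = '2'; at [4:14] match '3333333333', group 1 = '3'; at [14:17] match '444', group 1 = '4'.
With a single group, `findall` returns only what that group captured — 3 items.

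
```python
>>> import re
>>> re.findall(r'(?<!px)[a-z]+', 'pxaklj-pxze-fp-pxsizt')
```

['pxaklj', 'pxze', 'fp', 'pxsizt']

The negative lookahead/lookbehind blocks any match where the forbidden context is present.
Scanning left to right: at [0:6] → 'pxaklj'; at [7:11] → 'pxze'; at [12:14] → 'fp'; at [15:21] → 'pxsizt'.
No capturing groups, so `findall` returns the 4 full match strings.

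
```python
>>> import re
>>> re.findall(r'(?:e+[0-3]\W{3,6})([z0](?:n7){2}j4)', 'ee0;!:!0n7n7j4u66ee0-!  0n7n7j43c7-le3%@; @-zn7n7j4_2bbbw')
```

['0n7n7j4', '0n7n7j4', 'zn7n7j4']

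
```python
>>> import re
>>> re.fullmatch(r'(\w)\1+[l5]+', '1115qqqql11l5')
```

None

`re.fullmatch` is like wrapping the pattern in `^…$` (in single-line mode).
Here the string isn't matched end-to-end, so the call returns None.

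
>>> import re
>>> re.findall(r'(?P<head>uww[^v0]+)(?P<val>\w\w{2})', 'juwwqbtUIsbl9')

This matches the literal 'uww', then one or more of any character except [v0] (captured as 'head'); then a word character, then exactly 2 of a word character (captured as 'val').
2 groups means the one result is a tuple of 2 captured strings — 1 here.

[('uwwqbtUIs', 'bl9')]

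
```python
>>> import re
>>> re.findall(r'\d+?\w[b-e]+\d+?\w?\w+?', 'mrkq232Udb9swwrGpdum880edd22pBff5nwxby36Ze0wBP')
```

['232Udb9sw', '880edd22p', '36Ze0wB']

The pattern matches one or more of a digit (lazy), then a word character; then one or more of a character in [b-e]; then one or more of a digit (lazy), then optionally a word character; then one or more of a word character (lazy).
With the lazy modifier that quantifier settles for the fewest repetitions that let the rest of the pattern succeed (the atoms after it are unaffected and can still be greedy).
Walking the string: at [4:13] → '232Udb9sw'; at [20:29] → '880edd22p'; at [38:45] → '36Ze0wB'.
With no groups in the pattern, `findall` gives back each whole match — 3 here.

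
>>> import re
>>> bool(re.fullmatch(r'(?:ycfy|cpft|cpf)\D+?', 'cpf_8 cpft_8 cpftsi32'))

False

For `fullmatch`, every character of the input must be accounted for by the pattern.
Here the string isn't matched end-to-end, so the call returns None, and `bool(None)` is False.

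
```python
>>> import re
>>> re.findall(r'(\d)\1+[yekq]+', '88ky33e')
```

`\1` is not a pattern — it's the concrete string captured by group 1, re-applied verbatim.
`findall` collects group 1 from each match (2 total).

['8', '3']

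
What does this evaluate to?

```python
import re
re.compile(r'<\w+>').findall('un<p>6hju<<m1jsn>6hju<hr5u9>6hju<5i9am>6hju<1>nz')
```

No capturing groups, so `findall` returns the 5 full match strings.

['<p>', '<m1jsn>', '<hr5u9>', '<5i9am>', '<1>']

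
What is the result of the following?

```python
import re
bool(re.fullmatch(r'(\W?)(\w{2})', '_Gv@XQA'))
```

This matches optionally a non-word character (captured); then exactly 2 of a word character (captured).
`fullmatch` succeeds only if the pattern covers the string from start to end.
Here the string isn't matched end-to-end, so the call returns None, and `bool(None)` is False.

False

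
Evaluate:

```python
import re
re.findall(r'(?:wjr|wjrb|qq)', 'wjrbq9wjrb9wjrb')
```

['wjr', 'wjr', 'wjr']

`|` is ordered: at each position the engine commits to the first alternative that works.
`findall` yields the raw match text (3 of them) because the pattern has no groups.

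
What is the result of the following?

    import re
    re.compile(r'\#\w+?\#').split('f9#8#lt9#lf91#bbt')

`split` removes every match and returns the 3 fragments in between.

['f9', 'lt9', 'bbt']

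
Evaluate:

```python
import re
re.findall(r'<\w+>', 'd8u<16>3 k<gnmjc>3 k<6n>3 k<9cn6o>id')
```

['<16>', '<gnmjc>', '<6n>', '<9cn6o>']

Matches: at [3:7] → '<16>'; at [10:17] → '<gnmjc>'; at [20:24] → '<6n>'; at [27:34] → '<9cn6o>'.
`findall` yields the raw match text (4 of them) because the pattern has no groups.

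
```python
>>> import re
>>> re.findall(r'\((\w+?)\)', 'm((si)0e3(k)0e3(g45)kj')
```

['si', 'k', 'g45']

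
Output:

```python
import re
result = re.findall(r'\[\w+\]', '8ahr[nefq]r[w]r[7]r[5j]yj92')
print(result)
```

Since nothing is captured, `findall` lists the 4 matched substrings directly.

['[nefq]', '[w]', '[7]', '[5j]']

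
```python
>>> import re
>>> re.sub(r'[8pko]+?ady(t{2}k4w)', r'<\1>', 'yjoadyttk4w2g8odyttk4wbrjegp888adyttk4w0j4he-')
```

This matches one or more of one of [8pko] (lazy), then the literal 'a', then the literal 'dy'; then exactly 2 of the literal 't', then the literal 'k4w' (captured).
Each match is replaced using the text its own group 1 captured.

'yj<ttk4w>2g8odyttk4wbrjeg<ttk4w>0j4he-'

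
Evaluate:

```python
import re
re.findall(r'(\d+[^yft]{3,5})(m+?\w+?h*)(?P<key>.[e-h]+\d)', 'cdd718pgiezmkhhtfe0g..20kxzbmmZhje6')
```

[('718pgiez', 'mkhh', 'tfe0'), ('20kxzbm', 'mZh', 'je6')]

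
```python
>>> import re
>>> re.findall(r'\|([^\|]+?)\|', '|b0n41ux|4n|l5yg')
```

['b0n41ux']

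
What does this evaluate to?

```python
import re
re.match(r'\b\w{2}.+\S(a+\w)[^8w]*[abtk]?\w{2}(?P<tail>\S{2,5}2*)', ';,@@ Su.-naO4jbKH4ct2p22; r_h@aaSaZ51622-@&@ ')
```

`re.match` only tries the pattern at the start of the string.
Here the pattern fails at index 0, so the call returns None.

None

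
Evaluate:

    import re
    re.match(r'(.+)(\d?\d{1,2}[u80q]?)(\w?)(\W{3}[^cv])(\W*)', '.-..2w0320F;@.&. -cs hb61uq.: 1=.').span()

(0, 33)

Pattern: one or more of any character (captured); then optionally a digit, then 1 to 2 of a digit, then optionally one of [u80q] (captured); then optionally a word character (captured); then exactly 3 of a non-word character, then any character except [cv] (captured); then zero or more of a non-word character (captured).
`match` is anchored at position 0; if the pattern doesn't fit there, it returns None.
The match spans [0:33] → '.-..2w0320F;@.&. -cs hb61uq.: 1=.'.
Captured: group 1 = '.-..2w0320F;@.&. -cs hb6', group 2 = '1u', group 3 = 'q', group 4 = '.: 1', group 5 = '=.'.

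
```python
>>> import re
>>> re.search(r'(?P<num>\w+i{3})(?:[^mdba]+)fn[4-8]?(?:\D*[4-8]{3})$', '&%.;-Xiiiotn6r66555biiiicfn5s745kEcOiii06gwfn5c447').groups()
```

('Xiiiotn6r66555biiiicfn5s745kEcOiii',)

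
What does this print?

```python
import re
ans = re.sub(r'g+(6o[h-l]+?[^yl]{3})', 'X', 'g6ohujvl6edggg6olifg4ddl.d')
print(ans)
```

Pattern: one or more of a literal 'g'; then the literal '6o', then one or more of a character in [h-l] (lazy), then exactly 3 of any character except [yl] (captured).
With the lazy modifier that quantifier settles for the fewest repetitions that let the rest of the pattern succeed (the atoms after it are unaffected and can still be greedy).
Matches: at [0:7] → 'g6ohujv'; at [11:20] → 'ggg6olifg'.
`sub` substitutes 'X' at each match site.

Xl6edX4ddl.d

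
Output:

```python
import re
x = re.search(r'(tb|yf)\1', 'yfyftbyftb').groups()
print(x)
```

('yf',)

The match spans [0:4] → 'yfyf'.
Captured: group 1 = 'yf'.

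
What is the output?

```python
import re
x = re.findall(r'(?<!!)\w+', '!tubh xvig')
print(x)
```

A negative assertion filters positions out without eating any characters.
With no groups in the pattern, `findall` gives back each whole match — 2 here.

['ubh', 'xvig']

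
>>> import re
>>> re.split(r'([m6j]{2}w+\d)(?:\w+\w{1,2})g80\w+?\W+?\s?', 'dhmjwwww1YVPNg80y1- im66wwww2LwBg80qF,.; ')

['dh', 'mjwwww1', 'im', '66wwww2', '.; ']

A `+?`/`*?`/`{m,n}?` starts at its minimum and grows only as far as needed for what follows to match.
Because the pattern has a capturing group, `split` also inserts each captured text between the pieces.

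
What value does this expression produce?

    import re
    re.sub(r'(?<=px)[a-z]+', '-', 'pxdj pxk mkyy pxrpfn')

'px- px- mkyy px-'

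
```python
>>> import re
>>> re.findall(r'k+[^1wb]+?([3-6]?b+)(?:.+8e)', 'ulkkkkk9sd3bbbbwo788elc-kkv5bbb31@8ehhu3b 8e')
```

['3bbbb']

One capturing group, so `findall` returns just the captured substring from the one match — 1 in all.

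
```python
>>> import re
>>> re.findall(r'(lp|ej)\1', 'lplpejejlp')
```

`\1` has to match the exact text group 1 already captured.
Scanning left to right: at [0:4] match 'lplp', group 1 = 'lp'; at [4:8] match 'ejej', group 1 = 'ej'.
Because there's exactly one group, `findall` drops the full match and keeps group 1 from each hit.

['lp', 'ej']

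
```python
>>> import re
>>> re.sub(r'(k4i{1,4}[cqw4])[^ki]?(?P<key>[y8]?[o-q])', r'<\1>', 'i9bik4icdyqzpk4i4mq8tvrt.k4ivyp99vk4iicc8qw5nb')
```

'i9bi<k4ic>zp<k4i4>8tvrt.k4ivyp99v<k4iic>w5nb'

Pattern: the literal 'k4', then 1 to 4 of a literal 'i', then one of [cqw4] (captured); then optionally any character except [ki]; then optionally one of [y8], then a character in [o-q] (captured as 'key').
Matches: at [4:11] → 'k4icdyq'; at [13:19] → 'k4i4mq'; at [34:42] → 'k4iicc8q'.
The replacement refers to a captured group, so each match is rewritten using its own captured text.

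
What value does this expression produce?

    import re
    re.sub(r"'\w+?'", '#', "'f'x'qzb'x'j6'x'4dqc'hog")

'#x#x#x#hog'

Matches: at [0:3] → "'f'"; at [4:9] → "'qzb'"; at [10:14] → "'j6'"; at [15:21] → "'4dqc'".
Each match is replaced by '#'.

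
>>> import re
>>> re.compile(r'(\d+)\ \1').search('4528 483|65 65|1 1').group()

'65 65'

A backreference is literal: `\1` must see the identical characters the first group matched.
`re.search` scans for the first position where the pattern succeeds.
The match spans [9:14] → '65 65'.
Captured: group 1 = '65'.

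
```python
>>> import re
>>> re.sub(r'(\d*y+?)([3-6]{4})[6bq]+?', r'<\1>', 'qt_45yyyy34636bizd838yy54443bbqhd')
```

Each match is replaced using the text its own group 1 captured.

'qt_<45yyyy>bizd838yy54443bbqhd'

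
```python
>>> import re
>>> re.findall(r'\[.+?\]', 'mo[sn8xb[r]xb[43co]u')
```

['[sn8xb[r]', '[43co]']

Walking the string: at [2:11] → '[sn8xb[r]'; at [13:19] → '[43co]'.
No capturing groups, so `findall` returns the 2 full match strings.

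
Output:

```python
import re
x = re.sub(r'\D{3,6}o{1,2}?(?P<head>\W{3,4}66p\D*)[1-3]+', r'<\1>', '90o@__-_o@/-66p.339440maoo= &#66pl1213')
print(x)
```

The replacement refers to a captured group, so each match is rewritten using its own captured text.

90<@/-66p.>9440<= &#66pl>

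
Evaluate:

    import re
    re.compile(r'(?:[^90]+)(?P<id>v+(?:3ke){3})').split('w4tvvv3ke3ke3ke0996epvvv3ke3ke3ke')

`re.split` interleaves the captured-group text with the surrounding fragments.

['', 'v3ke3ke3ke', '099', 'v3ke3ke3ke', '']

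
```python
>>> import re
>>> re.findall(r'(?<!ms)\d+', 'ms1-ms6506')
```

['506']

`(?!…)`/`(?<!…)` only lets a position through if the neighbouring text does NOT match; no characters are consumed.
Walking the string: at [7:10] → '506'.
`findall` yields the raw match text (1 of them) because the pattern has no groups.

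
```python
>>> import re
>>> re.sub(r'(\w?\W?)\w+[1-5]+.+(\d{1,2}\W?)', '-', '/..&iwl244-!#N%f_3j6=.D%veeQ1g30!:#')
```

'/..-:#'

`sub` substitutes '-' at each match site.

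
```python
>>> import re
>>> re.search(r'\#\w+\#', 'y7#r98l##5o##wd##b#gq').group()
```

'#r98l#'

`re.search` scans for the first position where the pattern succeeds.
The match spans [2:8] → '#r98l#'.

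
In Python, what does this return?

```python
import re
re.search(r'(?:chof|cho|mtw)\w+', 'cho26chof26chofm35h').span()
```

(0, 19)

`re.search` scans for the first position where the pattern succeeds.
The match spans [0:19] → 'cho26chof26chofm35h'.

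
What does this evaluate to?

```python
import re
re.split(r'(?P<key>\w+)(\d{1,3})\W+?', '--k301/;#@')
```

['--', 'k30', '1', ';#@']

Pattern: one or more of a word character (captured as 'key'); then 1 to 3 of a digit (captured); then one or more of a non-word character (lazy).
Because the pattern has a capturing group, `split` also inserts each captured text between the pieces.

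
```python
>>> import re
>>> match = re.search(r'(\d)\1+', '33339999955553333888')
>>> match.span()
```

(0, 4)

The backreference `\1` re-matches whatever the first group consumed, character for character.
The match spans [0:4] → '3333'.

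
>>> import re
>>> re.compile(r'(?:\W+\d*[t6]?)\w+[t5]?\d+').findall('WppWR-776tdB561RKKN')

['-776tdB561']

`findall` yields the raw match text (1 of them) because the pattern has no groups.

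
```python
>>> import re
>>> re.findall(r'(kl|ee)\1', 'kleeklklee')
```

`\1` is not a pattern — it's the concrete string captured by group 1, re-applied verbatim.
Scanning left to right: at [4:8] match 'klkl', group 1 = 'kl'.
`findall` collects group 1 from the one match (1 total).

['kl']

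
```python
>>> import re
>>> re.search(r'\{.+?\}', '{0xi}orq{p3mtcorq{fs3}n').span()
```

(0, 5)

Lazy quantifiers expand one character at a time until the remainder of the pattern can match.
The match spans [0:5] → '{0xi}'.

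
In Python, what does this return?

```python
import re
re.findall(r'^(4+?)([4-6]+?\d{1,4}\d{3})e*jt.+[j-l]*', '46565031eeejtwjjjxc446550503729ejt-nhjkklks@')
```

This matches anchored at the start of the string; then one or more of a literal '4' (lazy) (captured); then one or more of a character in [4-6] (lazy), then 1 to 4 of a digit, then exactly 3 of a digit (captured); then zero or more of a literal 'e', then the literal 'jt'; then one or more of any character, then zero or more of a character in [j-l].
Walking the string: at [0:44] match '46565031eeejtwjjjxc446550503729ejt-nhjkklks@', groups = ('4', '6565031').
`findall` packs the 2 group values into a tuple for every match.

[('4', '6565031')]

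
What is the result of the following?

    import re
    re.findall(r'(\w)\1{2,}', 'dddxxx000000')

['d', 'x', '0']

`\1` has to match the exact text group 1 already captured.
One capturing group, so `findall` returns just the captured substring from each match — 3 in all.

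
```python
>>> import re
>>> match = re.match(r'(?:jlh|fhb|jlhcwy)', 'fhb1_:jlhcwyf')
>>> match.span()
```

(0, 3)

`match` is anchored at position 0; if the pattern doesn't fit there, it returns None.
The match spans [0:3] → 'fhb'.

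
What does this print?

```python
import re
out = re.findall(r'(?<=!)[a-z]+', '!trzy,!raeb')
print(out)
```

The `(?=…)`/`(?<=…)` assertion just peeks at neighbouring text; it doesn't advance the match position.
With no groups in the pattern, `findall` gives back each whole match — 2 here.

['trzy', 'raeb']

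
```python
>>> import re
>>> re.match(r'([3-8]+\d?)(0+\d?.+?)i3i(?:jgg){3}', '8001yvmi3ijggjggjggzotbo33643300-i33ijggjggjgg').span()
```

(0, 19)

Pattern: one or more of a character in [3-8], then optionally a digit (captured); then one or more of a literal '0', then optionally a digit, then one or more of any character (lazy) (captured); then the literal 'i3i', then the literal 'jgg' repeated 3 times.
`re.match` only tries the pattern at the start of the string.
The match spans [0:19] → '8001yvmi3ijggjggjgg'.
Captured: group 1 = '80', group 2 = '01yvm'.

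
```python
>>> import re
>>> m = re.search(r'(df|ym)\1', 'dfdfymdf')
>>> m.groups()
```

After group 1 captures some text, `\1` only succeeds where that same text appears again.
`re.search` scans for the first position where the pattern succeeds.
The match spans [0:4] → 'dfdf'.
Captured: group 1 = 'df'.

('df',)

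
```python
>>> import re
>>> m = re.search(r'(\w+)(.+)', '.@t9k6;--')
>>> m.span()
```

(2, 9)

The pattern matches one or more of a word character (captured); then one or more of any character (captured).
`search` walks the string left to right and returns the first match it finds.
The match spans [2:9] → 't9k6;--'.
Captured: group 1 = 't9k6', group 2 = ';--'.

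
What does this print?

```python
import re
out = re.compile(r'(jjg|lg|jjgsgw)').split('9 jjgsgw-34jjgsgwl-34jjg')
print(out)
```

['9 ', 'jjg', 'sgw-34', 'jjg', 'sgwl-34', 'jjg', '']

The regex engine tests alternatives in the order written; an earlier branch that matches wins even if a later one would match more.
`re.split` interleaves the captured-group text with the surrounding fragments.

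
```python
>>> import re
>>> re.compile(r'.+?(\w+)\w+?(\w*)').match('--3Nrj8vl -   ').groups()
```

('3Nrj8v', '')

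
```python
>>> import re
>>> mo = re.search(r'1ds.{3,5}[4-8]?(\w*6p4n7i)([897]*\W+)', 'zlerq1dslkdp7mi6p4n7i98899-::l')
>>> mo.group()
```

This matches the literal '1ds', then 3 to 5 of any character, then optionally a character in [4-8]; then zero or more of a word character, then the literal '6p4', then the literal 'n7i' (captured); then zero or more of one of [897], then one or more of a non-word character (captured).
`re.search` scans for the first position where the pattern succeeds.
The match spans [5:29] → '1dslkdp7mi6p4n7i98899-::'.
Captured: group 1 = 'mi6p4n7i', group 2 = '98899-::'.

'1dslkdp7mi6p4n7i98899-::'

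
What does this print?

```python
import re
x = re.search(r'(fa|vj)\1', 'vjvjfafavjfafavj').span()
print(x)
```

(0, 4)

The backreference `\1` re-matches whatever the first group consumed, character for character.
Unlike `match`, `search` isn't anchored — it looks for the pattern anywhere in the string.
The match spans [0:4] → 'vjvj'.
Captured: group 1 = 'vj'.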